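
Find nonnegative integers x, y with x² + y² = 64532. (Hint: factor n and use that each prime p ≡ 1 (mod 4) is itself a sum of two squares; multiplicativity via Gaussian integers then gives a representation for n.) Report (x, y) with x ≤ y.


Step 1: Factor n = 64532 = 2^2 · 13 · 17 · 73.
Step 2: Check the mod-4 condition on each prime factor: 2 = 2 (special); 13 ≡ 1 (mod 4), exponent 1; 17 ≡ 1 (mod 4), exponent 1; 73 ≡ 1 (mod 4), exponent 1.
All primes ≡ 3 (mod 4) appear to even exponent (or don't appear), so by the two-squares theorem n IS expressible as a sum of two squares.
Step 3: Build a representation. Group n = k² · m with k = 2 and m = 13 · 17 · 73 = 16133 (a product of primes ≡ 1 (mod 4)); a representation of m scales to one of n via (k·x)² + (k·y)² = k²(x² + y²). Each prime p ≡ 1 (mod 4) is itself a sum of two squares; find a² by testing p − a² for a perfect square:
  13: 13 − 1² = 12, 13 − 2² = 9 = 3² ⇒ 13 = 2² + 3².
  17: 17 − 1² = 16 = 4² ⇒ 17 = 1² + 4².
  73: 73 − 1² = 72, 73 − 2² = 69, 73 − 3² = 64 = 8² ⇒ 73 = 3² + 8².
  Combine using the Brahmagupta–Fibonacci identity (a² + b²)(c² + d²) = (ac − bd)² + (ad + bc)² = (ac + bd)² + (ad − bc)²:
  13 · 17 = 221: from (2² + 3²)(1² + 4²), take (2·1 − 3·4, 2·4 + 3·1) = (2 − 12, 8 + 3) = (-10, 11); dropping signs (only squares matter) gives (10, 11); check 10² + 11² = 100 + 121 = 221 ✓.
  221 · 73 = 16133: from (10² + 11²)(3² + 8²), take (10·3 − 11·8, 10·8 + 11·3) = (30 − 88, 80 + 33) = (-58, 113); dropping signs (only squares matter) gives (58, 113); check 58² + 113² = 3364 + 12769 = 16133 ✓.
  Scale by k = 2: (2·58, 2·113) = (116, 226).
Step 4: Order so x ≤ y and verify: 116² + 226² = 13456 + 51076 = 64532 = n. ✓

n = 64532 = 116² + 226² (one valid representation with x ≤ y).


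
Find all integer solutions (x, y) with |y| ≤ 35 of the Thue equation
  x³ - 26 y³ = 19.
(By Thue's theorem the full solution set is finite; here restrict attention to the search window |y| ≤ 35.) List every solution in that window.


The equation is x³ - 26y³ = 19. For fixed y, x³ = 26·y³ + 19, so a solution requires the RHS to be a perfect cube.
Strategy: iterate y from -35 to 35, compute RHS = 26·y³ + 19, and check whether it is a (positive or negative) perfect cube.
Check small values of y:
  y = 0: RHS = 19 is not a perfect cube.
  y = 1: RHS = 45 is not a perfect cube.
  y = -1: RHS = -7 is not a perfect cube.
  y = 2: RHS = 227 is not a perfect cube.
  y = -2: RHS = -189 is not a perfect cube.
  y = 3: RHS = 721 is not a perfect cube.
  y = -3: RHS = -683 is not a perfect cube.
Continuing the search up to |y| = 35 finds no solutions either.
No (x, y) in the scanned range satisfies the equation.

No integer solutions with |y| ≤ 35.


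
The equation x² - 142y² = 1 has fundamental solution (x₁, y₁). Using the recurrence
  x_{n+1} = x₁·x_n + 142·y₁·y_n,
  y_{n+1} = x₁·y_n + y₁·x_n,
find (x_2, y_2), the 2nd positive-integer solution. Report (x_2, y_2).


Step 1: Find the fundamental solution (x₁, y₁) of x² - 142y² = 1.
  Expand √142 as a continued fraction. a₀ = ⌊√142⌋ = 11; iterate m_{k+1} = d_k·a_k − m_k, d_{k+1} = (142 − m_{k+1}²)/d_k, a_{k+1} = ⌊(a₀ + m_{k+1})/d_{k+1}⌋ (starting m₀ = 0, d₀ = 1), with convergents p_k = a_k·p_{k-1} + p_{k-2}, q_k = a_k·q_{k-1} + q_{k-2} (p₋₁ = 1, q₋₁ = 0):
  k = 0: a₀ = 11; p₀/q₀ = 11/1; p₀² − 142·q₀² = 121 − 142 = -21.
  k = 1: m = 11, d = 21, a = ⌊(11 + 11)/21⌋ = 1; p/q = (1·11 + 1)/(1·1 + 0) = 12/1; p² − 142·q² = 144 − 142 = 2.
  k = 2: m = 10, d = 2, a = ⌊(11 + 10)/2⌋ = 10; p/q = (10·12 + 11)/(10·1 + 1) = 131/11; p² − 142·q² = 17161 − 17182 = -21.
  k = 3: m = 10, d = 21, a = ⌊(11 + 10)/21⌋ = 1; p/q = (1·131 + 12)/(1·11 + 1) = 143/12; p² − 142·q² = 20449 − 20448 = 1.
  The first convergent with p² − 142·q² = 1 gives the fundamental solution (x₁, y₁) = (143, 12).
Step 2: Apply the recurrence (x_{n+1}, y_{n+1}) = (x₁x_n + 142y₁y_n, x₁y_n + y₁x_n) repeatedly.
  From (x_1, y_1) = (143, 12): x_2 = 143·143 + 142·12·12 = 40897; y_2 = 143·12 + 12·143 = 3432.
Step 3: Verify x_2² - 142·y_2² = 1672564609 - 1672564608 = 1 (should be 1). ✓

(x_1, y_1) = (143, 12); (x_2, y_2) = (40897, 3432).


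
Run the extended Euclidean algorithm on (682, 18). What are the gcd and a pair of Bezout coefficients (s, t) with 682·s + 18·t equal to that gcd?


Euclidean algorithm on (682, 18) — divide until remainder is 0:
  682 = 37 · 18 + 16
  18 = 1 · 16 + 2
  16 = 8 · 2 + 0
gcd(682, 18) = 2.
Track Bezout coefficients alongside the remainders: start with r₀ = 682 = a·1 + b·0 (s = 1, t = 0) and r₁ = 18 = a·0 + b·1 (s = 0, t = 1); each new remainder r_{k+1} = r_{k-1} − q_k·r_k inherits s_{k+1} = s_{k-1} − q_k·s_k, t_{k+1} = t_{k-1} − q_k·t_k, so r_k = a·s_k + b·t_k at every step:
  q = 37: r = 16, s = 1 − 37·0 = 1, t = 0 − 37·1 = -37  (check: 682·1 + 18·(-37) = 16)
  q = 1: r = 2, s = 0 − 1·1 = -1, t = 1 − 1·(-37) = 38  (check: 682·(-1) + 18·38 = 2)
The row with r = 2 (the gcd) gives the Bezout coefficients s = -1, t = 38.
Result: 682 · (-1) + 18 · (38) = 2.

gcd(682, 18) = 2; s = -1, t = 38 (check: 682·(-1) + 18·38 = 2).


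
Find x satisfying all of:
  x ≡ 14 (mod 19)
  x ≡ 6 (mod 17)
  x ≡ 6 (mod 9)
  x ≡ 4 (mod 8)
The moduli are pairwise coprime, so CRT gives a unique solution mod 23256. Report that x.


Product of moduli M = 19 · 17 · 9 · 8 = 23256.
Merge one congruence at a time:
  Start: x ≡ 14 (mod 19).
  Combine with x ≡ 6 (mod 17); new modulus lcm = 323.
    Write x = 14 + 19·t and substitute into x ≡ 6 (mod 17): 19·t ≡ 6 − 14 = -8 (mod 17).
    Reduce coefficients mod 17: 2·t ≡ 9 (mod 17).
    The inverse of 2 mod 17 is 9 (since 2·9 = 18 = 1·17 + 1), so t ≡ 9·9 = 81 ≡ 13 (mod 17).
    Then x = 14 + 19·13 = 261, valid modulo lcm(19, 17) = 323: x ≡ 261 (mod 323).
  Combine with x ≡ 6 (mod 9); new modulus lcm = 2907.
    Write x = 261 + 323·t and substitute into x ≡ 6 (mod 9): 323·t ≡ 6 − 261 = -255 (mod 9).
    Reduce coefficients mod 9: 8·t ≡ 6 (mod 9).
    The inverse of 8 mod 9 is 8 (since 8·8 = 64 = 7·9 + 1), so t ≡ 8·6 = 48 ≡ 3 (mod 9).
    Then x = 261 + 323·3 = 1230, valid modulo lcm(323, 9) = 2907: x ≡ 1230 (mod 2907).
  Combine with x ≡ 4 (mod 8); new modulus lcm = 23256.
    Write x = 1230 + 2907·t and substitute into x ≡ 4 (mod 8): 2907·t ≡ 4 − 1230 = -1226 (mod 8).
    Reduce coefficients mod 8: 3·t ≡ 6 (mod 8).
    The inverse of 3 mod 8 is 3 (since 3·3 = 9 = 1·8 + 1), so t ≡ 3·6 = 18 ≡ 2 (mod 8).
    Then x = 1230 + 2907·2 = 7044, valid modulo lcm(2907, 8) = 23256: x ≡ 7044 (mod 23256).
Verify against each original: 7044 mod 19 = 14, 7044 mod 17 = 6, 7044 mod 9 = 6, 7044 mod 8 = 4.

x ≡ 7044 (mod 23256).


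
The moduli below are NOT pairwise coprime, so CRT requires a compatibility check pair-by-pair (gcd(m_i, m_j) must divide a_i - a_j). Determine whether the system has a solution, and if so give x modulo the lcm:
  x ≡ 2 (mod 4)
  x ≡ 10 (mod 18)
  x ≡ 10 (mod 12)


Moduli 4, 18, 12 are not pairwise coprime, so CRT works modulo lcm(m_i) when all pairwise compatibility conditions hold.
Pairwise compatibility: gcd(m_i, m_j) must divide a_i - a_j for every pair.
Merge one congruence at a time:
  Start: x ≡ 2 (mod 4).
  Combine with x ≡ 10 (mod 18): gcd(4, 18) = 2; 10 - 2 = 8, which IS divisible by 2, so compatible.
    Write x = 2 + 4·t and substitute into x ≡ 10 (mod 18): 4·t ≡ 10 − 2 = 8 (mod 18).
    Divide the congruence (and modulus) by g = 2: 2·t ≡ 4 (mod 9).
    The inverse of 2 mod 9 is 5 (since 2·5 = 10 = 1·9 + 1), so t ≡ 5·4 = 20 ≡ 2 (mod 9).
    Then x = 2 + 4·2 = 10, valid modulo lcm(4, 18) = 36: x ≡ 10 (mod 36).
  Combine with x ≡ 10 (mod 12): gcd(36, 12) = 12; 10 - 10 = 0, which IS divisible by 12, so compatible.
    Write x = 10 + 36·t and substitute into x ≡ 10 (mod 12): 36·t ≡ 10 − 10 = 0 (mod 12).
    Divide the congruence (and modulus) by g = 12: 3·t ≡ 0 (mod 1).
    Modulo 1 every t works; take t = 0.
    Then x = 10 + 36·0 = 10, valid modulo lcm(36, 12) = 36: x ≡ 10 (mod 36).
Verify: 10 mod 4 = 2, 10 mod 18 = 10, 10 mod 12 = 10.

x ≡ 10 (mod 36).


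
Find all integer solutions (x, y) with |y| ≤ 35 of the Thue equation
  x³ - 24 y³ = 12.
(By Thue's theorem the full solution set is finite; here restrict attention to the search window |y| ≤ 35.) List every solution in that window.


The equation is x³ - 24y³ = 12. For fixed y, x³ = 24·y³ + 12, so a solution requires the RHS to be a perfect cube.
Strategy: iterate y from -35 to 35, compute RHS = 24·y³ + 12, and check whether it is a (positive or negative) perfect cube.
Check small values of y:
  y = 0: RHS = 12 is not a perfect cube.
  y = 1: RHS = 36 is not a perfect cube.
  y = -1: RHS = -12 is not a perfect cube.
  y = 2: RHS = 204 is not a perfect cube.
  y = -2: RHS = -180 is not a perfect cube.
  y = 3: RHS = 660 is not a perfect cube.
  y = -3: RHS = -636 is not a perfect cube.
Continuing the search up to |y| = 35 finds no solutions either.
No (x, y) in the scanned range satisfies the equation.

No integer solutions with |y| ≤ 35.


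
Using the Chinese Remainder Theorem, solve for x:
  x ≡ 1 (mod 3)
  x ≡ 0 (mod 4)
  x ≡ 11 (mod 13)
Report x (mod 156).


Moduli 3, 4, 13 are pairwise coprime; by CRT there is a unique solution modulo M = 3 · 4 · 13 = 156.
Solve pairwise, accumulating the modulus:
  Start with x ≡ 1 (mod 3).
  Combine with x ≡ 0 (mod 4): since gcd(3, 4) = 1, we get a unique residue mod 12.
    Write x = 1 + 3·t and substitute into x ≡ 0 (mod 4): 3·t ≡ 0 − 1 = -1 (mod 4).
    Reduce coefficients mod 4: 3·t ≡ 3 (mod 4).
    The inverse of 3 mod 4 is 3 (since 3·3 = 9 = 2·4 + 1), so t ≡ 3·3 = 9 ≡ 1 (mod 4).
    Then x = 1 + 3·1 = 4, valid modulo lcm(3, 4) = 12: x ≡ 4 (mod 12).
  Combine with x ≡ 11 (mod 13): since gcd(12, 13) = 1, we get a unique residue mod 156.
    Write x = 4 + 12·t and substitute into x ≡ 11 (mod 13): 12·t ≡ 11 − 4 = 7 (mod 13).
    The inverse of 12 mod 13 is 12 (since 12·12 = 144 = 11·13 + 1), so t ≡ 12·7 = 84 ≡ 6 (mod 13).
    Then x = 4 + 12·6 = 76, valid modulo lcm(12, 13) = 156: x ≡ 76 (mod 156).
Verify: 76 mod 3 = 1 ✓, 76 mod 4 = 0 ✓, 76 mod 13 = 11 ✓.

x ≡ 76 (mod 156).


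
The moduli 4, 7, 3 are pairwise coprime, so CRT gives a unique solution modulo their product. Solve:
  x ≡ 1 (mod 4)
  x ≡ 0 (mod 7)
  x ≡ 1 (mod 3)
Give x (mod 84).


Moduli 4, 7, 3 are pairwise coprime; by CRT there is a unique solution modulo M = 4 · 7 · 3 = 84.
Solve pairwise, accumulating the modulus:
  Start with x ≡ 1 (mod 4).
  Combine with x ≡ 0 (mod 7): since gcd(4, 7) = 1, we get a unique residue mod 28.
    Write x = 1 + 4·t and substitute into x ≡ 0 (mod 7): 4·t ≡ 0 − 1 = -1 (mod 7).
    Reduce coefficients mod 7: 4·t ≡ 6 (mod 7).
    The inverse of 4 mod 7 is 2 (since 4·2 = 8 = 1·7 + 1), so t ≡ 2·6 = 12 ≡ 5 (mod 7).
    Then x = 1 + 4·5 = 21, valid modulo lcm(4, 7) = 28: x ≡ 21 (mod 28).
  Combine with x ≡ 1 (mod 3): since gcd(28, 3) = 1, we get a unique residue mod 84.
    Write x = 21 + 28·t and substitute into x ≡ 1 (mod 3): 28·t ≡ 1 − 21 = -20 (mod 3).
    Reduce coefficients mod 3: 1·t ≡ 1 (mod 3).
    So t ≡ 1 (mod 3).
    Then x = 21 + 28·1 = 49, valid modulo lcm(28, 3) = 84: x ≡ 49 (mod 84).
Verify: 49 mod 4 = 1 ✓, 49 mod 7 = 0 ✓, 49 mod 3 = 1 ✓.

x ≡ 49 (mod 84).


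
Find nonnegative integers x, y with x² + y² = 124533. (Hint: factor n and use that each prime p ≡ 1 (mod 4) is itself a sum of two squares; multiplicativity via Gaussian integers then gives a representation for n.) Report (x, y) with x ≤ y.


Step 1: Factor n = 124533 = 3^2 · 101 · 137.
Step 2: Check the mod-4 condition on each prime factor: 3 ≡ 3 (mod 4), exponent 2 (must be even); 101 ≡ 1 (mod 4), exponent 1; 137 ≡ 1 (mod 4), exponent 1.
All primes ≡ 3 (mod 4) appear to even exponent (or don't appear), so by the two-squares theorem n IS expressible as a sum of two squares.
Step 3: Build a representation. Group n = k² · m with k = 3 and m = 101 · 137 = 13837 (a product of primes ≡ 1 (mod 4)); a representation of m scales to one of n via (k·x)² + (k·y)² = k²(x² + y²). Each prime p ≡ 1 (mod 4) is itself a sum of two squares; find a² by testing p − a² for a perfect square:
  101: 101 − 1² = 100 = 10² ⇒ 101 = 1² + 10².
  137: 137 − 1² = 136, 137 − 2² = 133, 137 − 3² = 128, 137 − 4² = 121 = 11² ⇒ 137 = 4² + 11².
  Combine using the Brahmagupta–Fibonacci identity (a² + b²)(c² + d²) = (ac − bd)² + (ad + bc)² = (ac + bd)² + (ad − bc)²:
  101 · 137 = 13837: from (1² + 10²)(4² + 11²), take (1·4 − 10·11, 1·11 + 10·4) = (4 − 110, 11 + 40) = (-106, 51); dropping signs (only squares matter) gives (106, 51); check 106² + 51² = 11236 + 2601 = 13837 ✓.
  Scale by k = 3: (3·106, 3·51) = (318, 153).
Step 4: Order so x ≤ y and verify: 153² + 318² = 23409 + 101124 = 124533 = n. ✓

n = 124533 = 153² + 318² (one valid representation with x ≤ y).


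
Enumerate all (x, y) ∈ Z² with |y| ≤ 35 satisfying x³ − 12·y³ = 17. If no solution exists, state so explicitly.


The equation is x³ - 12y³ = 17. For fixed y, x³ = 12·y³ + 17, so a solution requires the RHS to be a perfect cube.
Strategy: iterate y from -35 to 35, compute RHS = 12·y³ + 17, and check whether it is a (positive or negative) perfect cube.
Check small values of y:
  y = 0: RHS = 17 is not a perfect cube.
  y = 1: RHS = 29 is not a perfect cube.
  y = -1: RHS = 5 is not a perfect cube.
  y = 2: RHS = 113 is not a perfect cube.
  y = -2: RHS = -79 is not a perfect cube.
  y = 3: RHS = 341 is not a perfect cube.
  y = -3: RHS = -307 is not a perfect cube.
Continuing the search up to |y| = 35 finds no solutions either.
No (x, y) in the scanned range satisfies the equation.

No integer solutions with |y| ≤ 35.


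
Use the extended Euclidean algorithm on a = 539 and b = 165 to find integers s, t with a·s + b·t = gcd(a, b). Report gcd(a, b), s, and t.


Euclidean algorithm on (539, 165) — divide until remainder is 0:
  539 = 3 · 165 + 44
  165 = 3 · 44 + 33
  44 = 1 · 33 + 11
  33 = 3 · 11 + 0
gcd(539, 165) = 11.
Track Bezout coefficients alongside the remainders: start with r₀ = 539 = a·1 + b·0 (s = 1, t = 0) and r₁ = 165 = a·0 + b·1 (s = 0, t = 1); each new remainder r_{k+1} = r_{k-1} − q_k·r_k inherits s_{k+1} = s_{k-1} − q_k·s_k, t_{k+1} = t_{k-1} − q_k·t_k, so r_k = a·s_k + b·t_k at every step:
  q = 3: r = 44, s = 1 − 3·0 = 1, t = 0 − 3·1 = -3  (check: 539·1 + 165·(-3) = 44)
  q = 3: r = 33, s = 0 − 3·1 = -3, t = 1 − 3·(-3) = 10  (check: 539·(-3) + 165·10 = 33)
  q = 1: r = 11, s = 1 − 1·(-3) = 4, t = -3 − 1·10 = -13  (check: 539·4 + 165·(-13) = 11)
The row with r = 11 (the gcd) gives the Bezout coefficients s = 4, t = -13.
Result: 539 · (4) + 165 · (-13) = 11.

gcd(539, 165) = 11; s = 4, t = -13 (check: 539·4 + 165·(-13) = 11).


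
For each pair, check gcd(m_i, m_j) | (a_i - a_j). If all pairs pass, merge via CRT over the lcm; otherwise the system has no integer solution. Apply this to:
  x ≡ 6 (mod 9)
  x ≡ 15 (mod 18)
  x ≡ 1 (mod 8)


Moduli 9, 18, 8 are not pairwise coprime, so CRT works modulo lcm(m_i) when all pairwise compatibility conditions hold.
Pairwise compatibility: gcd(m_i, m_j) must divide a_i - a_j for every pair.
Merge one congruence at a time:
  Start: x ≡ 6 (mod 9).
  Combine with x ≡ 15 (mod 18): gcd(9, 18) = 9; 15 - 6 = 9, which IS divisible by 9, so compatible.
    Write x = 6 + 9·t and substitute into x ≡ 15 (mod 18): 9·t ≡ 15 − 6 = 9 (mod 18).
    Divide the congruence (and modulus) by g = 9: 1·t ≡ 1 (mod 2).
    So t ≡ 1 (mod 2).
    Then x = 6 + 9·1 = 15, valid modulo lcm(9, 18) = 18: x ≡ 15 (mod 18).
  Combine with x ≡ 1 (mod 8): gcd(18, 8) = 2; 1 - 15 = -14, which IS divisible by 2, so compatible.
    Write x = 15 + 18·t and substitute into x ≡ 1 (mod 8): 18·t ≡ 1 − 15 = -14 (mod 8).
    Divide the congruence (and modulus) by g = 2: 9·t ≡ -7 (mod 4).
    Reduce coefficients mod 4: 1·t ≡ 1 (mod 4).
    So t ≡ 1 (mod 4).
    Then x = 15 + 18·1 = 33, valid modulo lcm(18, 8) = 72: x ≡ 33 (mod 72).
Verify: 33 mod 9 = 6, 33 mod 18 = 15, 33 mod 8 = 1.

x ≡ 33 (mod 72).


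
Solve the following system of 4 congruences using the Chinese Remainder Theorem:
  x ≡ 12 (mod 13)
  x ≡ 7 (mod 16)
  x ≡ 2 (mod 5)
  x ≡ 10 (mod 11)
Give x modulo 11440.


Product of moduli M = 13 · 16 · 5 · 11 = 11440.
Merge one congruence at a time:
  Start: x ≡ 12 (mod 13).
  Combine with x ≡ 7 (mod 16); new modulus lcm = 208.
    Write x = 12 + 13·t and substitute into x ≡ 7 (mod 16): 13·t ≡ 7 − 12 = -5 (mod 16).
    Reduce coefficients mod 16: 13·t ≡ 11 (mod 16).
    The inverse of 13 mod 16 is 5 (since 13·5 = 65 = 4·16 + 1), so t ≡ 5·11 = 55 ≡ 7 (mod 16).
    Then x = 12 + 13·7 = 103, valid modulo lcm(13, 16) = 208: x ≡ 103 (mod 208).
  Combine with x ≡ 2 (mod 5); new modulus lcm = 1040.
    Write x = 103 + 208·t and substitute into x ≡ 2 (mod 5): 208·t ≡ 2 − 103 = -101 (mod 5).
    Reduce coefficients mod 5: 3·t ≡ 4 (mod 5).
    The inverse of 3 mod 5 is 2 (since 3·2 = 6 = 1·5 + 1), so t ≡ 2·4 = 8 ≡ 3 (mod 5).
    Then x = 103 + 208·3 = 727, valid modulo lcm(208, 5) = 1040: x ≡ 727 (mod 1040).
  Combine with x ≡ 10 (mod 11); new modulus lcm = 11440.
    Write x = 727 + 1040·t and substitute into x ≡ 10 (mod 11): 1040·t ≡ 10 − 727 = -717 (mod 11).
    Reduce coefficients mod 11: 6·t ≡ 9 (mod 11).
    The inverse of 6 mod 11 is 2 (since 6·2 = 12 = 1·11 + 1), so t ≡ 2·9 = 18 ≡ 7 (mod 11).
    Then x = 727 + 1040·7 = 8007, valid modulo lcm(1040, 11) = 11440: x ≡ 8007 (mod 11440).
Verify against each original: 8007 mod 13 = 12, 8007 mod 16 = 7, 8007 mod 5 = 2, 8007 mod 11 = 10.

x ≡ 8007 (mod 11440).


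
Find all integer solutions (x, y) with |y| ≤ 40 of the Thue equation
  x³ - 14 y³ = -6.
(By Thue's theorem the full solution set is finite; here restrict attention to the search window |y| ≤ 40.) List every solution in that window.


The equation is x³ - 14y³ = -6. For fixed y, x³ = 14·y³ − 6, so a solution requires the RHS to be a perfect cube.
Strategy: iterate y from -40 to 40, compute RHS = 14·y³ − 6, and check whether it is a (positive or negative) perfect cube.
Check small values of y:
  y = 0: RHS = -6 is not a perfect cube.
  y = 1: RHS = 8 = (2)³ ⇒ x = 2 works.
  y = -1: RHS = -20 is not a perfect cube.
  y = 2: RHS = 106 is not a perfect cube.
  y = -2: RHS = -118 is not a perfect cube.
  y = 3: RHS = 372 is not a perfect cube.
  y = -3: RHS = -384 is not a perfect cube.
Continuing the search up to |y| = 40 finds no further solutions beyond those listed.
Collected solutions: (2, 1).

Solutions (with |y| ≤ 40): (2, 1).


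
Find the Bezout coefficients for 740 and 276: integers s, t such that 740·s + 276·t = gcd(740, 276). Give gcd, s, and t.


Euclidean algorithm on (740, 276) — divide until remainder is 0:
  740 = 2 · 276 + 188
  276 = 1 · 188 + 88
  188 = 2 · 88 + 12
  88 = 7 · 12 + 4
  12 = 3 · 4 + 0
gcd(740, 276) = 4.
Track Bezout coefficients alongside the remainders: start with r₀ = 740 = a·1 + b·0 (s = 1, t = 0) and r₁ = 276 = a·0 + b·1 (s = 0, t = 1); each new remainder r_{k+1} = r_{k-1} − q_k·r_k inherits s_{k+1} = s_{k-1} − q_k·s_k, t_{k+1} = t_{k-1} − q_k·t_k, so r_k = a·s_k + b·t_k at every step:
  q = 2: r = 188, s = 1 − 2·0 = 1, t = 0 − 2·1 = -2  (check: 740·1 + 276·(-2) = 188)
  q = 1: r = 88, s = 0 − 1·1 = -1, t = 1 − 1·(-2) = 3  (check: 740·(-1) + 276·3 = 88)
  q = 2: r = 12, s = 1 − 2·(-1) = 3, t = -2 − 2·3 = -8  (check: 740·3 + 276·(-8) = 12)
  q = 7: r = 4, s = -1 − 7·3 = -22, t = 3 − 7·(-8) = 59  (check: 740·(-22) + 276·59 = 4)
The row with r = 4 (the gcd) gives the Bezout coefficients s = -22, t = 59.
Result: 740 · (-22) + 276 · (59) = 4.

gcd(740, 276) = 4; s = -22, t = 59 (check: 740·(-22) + 276·59 = 4).


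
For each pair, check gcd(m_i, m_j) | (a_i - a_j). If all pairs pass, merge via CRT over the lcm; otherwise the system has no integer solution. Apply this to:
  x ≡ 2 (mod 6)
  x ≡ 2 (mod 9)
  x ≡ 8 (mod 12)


Moduli 6, 9, 12 are not pairwise coprime, so CRT works modulo lcm(m_i) when all pairwise compatibility conditions hold.
Pairwise compatibility: gcd(m_i, m_j) must divide a_i - a_j for every pair.
Merge one congruence at a time:
  Start: x ≡ 2 (mod 6).
  Combine with x ≡ 2 (mod 9): gcd(6, 9) = 3; 2 - 2 = 0, which IS divisible by 3, so compatible.
    Write x = 2 + 6·t and substitute into x ≡ 2 (mod 9): 6·t ≡ 2 − 2 = 0 (mod 9).
    Divide the congruence (and modulus) by g = 3: 2·t ≡ 0 (mod 3).
    The inverse of 2 mod 3 is 2 (since 2·2 = 4 = 1·3 + 1), so t ≡ 2·0 = 0 ≡ 0 (mod 3).
    Then x = 2 + 6·0 = 2, valid modulo lcm(6, 9) = 18: x ≡ 2 (mod 18).
  Combine with x ≡ 8 (mod 12): gcd(18, 12) = 6; 8 - 2 = 6, which IS divisible by 6, so compatible.
    Write x = 2 + 18·t and substitute into x ≡ 8 (mod 12): 18·t ≡ 8 − 2 = 6 (mod 12).
    Divide the congruence (and modulus) by g = 6: 3·t ≡ 1 (mod 2).
    Reduce coefficients mod 2: 1·t ≡ 1 (mod 2).
    So t ≡ 1 (mod 2).
    Then x = 2 + 18·1 = 20, valid modulo lcm(18, 12) = 36: x ≡ 20 (mod 36).
Verify: 20 mod 6 = 2, 20 mod 9 = 2, 20 mod 12 = 8.

x ≡ 20 (mod 36).


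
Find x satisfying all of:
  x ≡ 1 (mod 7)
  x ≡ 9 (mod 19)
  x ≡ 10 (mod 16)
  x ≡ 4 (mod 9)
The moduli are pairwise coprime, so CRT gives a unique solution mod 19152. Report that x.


Product of moduli M = 7 · 19 · 16 · 9 = 19152.
Merge one congruence at a time:
  Start: x ≡ 1 (mod 7).
  Combine with x ≡ 9 (mod 19); new modulus lcm = 133.
    Write x = 1 + 7·t and substitute into x ≡ 9 (mod 19): 7·t ≡ 9 − 1 = 8 (mod 19).
    The inverse of 7 mod 19 is 11 (since 7·11 = 77 = 4·19 + 1), so t ≡ 11·8 = 88 ≡ 12 (mod 19).
    Then x = 1 + 7·12 = 85, valid modulo lcm(7, 19) = 133: x ≡ 85 (mod 133).
  Combine with x ≡ 10 (mod 16); new modulus lcm = 2128.
    Write x = 85 + 133·t and substitute into x ≡ 10 (mod 16): 133·t ≡ 10 − 85 = -75 (mod 16).
    Reduce coefficients mod 16: 5·t ≡ 5 (mod 16).
    The inverse of 5 mod 16 is 13 (since 5·13 = 65 = 4·16 + 1), so t ≡ 13·5 = 65 ≡ 1 (mod 16).
    Then x = 85 + 133·1 = 218, valid modulo lcm(133, 16) = 2128: x ≡ 218 (mod 2128).
  Combine with x ≡ 4 (mod 9); new modulus lcm = 19152.
    Write x = 218 + 2128·t and substitute into x ≡ 4 (mod 9): 2128·t ≡ 4 − 218 = -214 (mod 9).
    Reduce coefficients mod 9: 4·t ≡ 2 (mod 9).
    The inverse of 4 mod 9 is 7 (since 4·7 = 28 = 3·9 + 1), so t ≡ 7·2 = 14 ≡ 5 (mod 9).
    Then x = 218 + 2128·5 = 10858, valid modulo lcm(2128, 9) = 19152: x ≡ 10858 (mod 19152).
Verify against each original: 10858 mod 7 = 1, 10858 mod 19 = 9, 10858 mod 16 = 10, 10858 mod 9 = 4.

x ≡ 10858 (mod 19152).


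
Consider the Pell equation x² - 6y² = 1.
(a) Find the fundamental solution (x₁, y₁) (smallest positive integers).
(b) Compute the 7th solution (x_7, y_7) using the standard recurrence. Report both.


Step 1: Find the fundamental solution (x₁, y₁) of x² - 6y² = 1.
  Expand √6 as a continued fraction. a₀ = ⌊√6⌋ = 2; iterate m_{k+1} = d_k·a_k − m_k, d_{k+1} = (6 − m_{k+1}²)/d_k, a_{k+1} = ⌊(a₀ + m_{k+1})/d_{k+1}⌋ (starting m₀ = 0, d₀ = 1), with convergents p_k = a_k·p_{k-1} + p_{k-2}, q_k = a_k·q_{k-1} + q_{k-2} (p₋₁ = 1, q₋₁ = 0):
  k = 0: a₀ = 2; p₀/q₀ = 2/1; p₀² − 6·q₀² = 4 − 6 = -2.
  k = 1: m = 2, d = 2, a = ⌊(2 + 2)/2⌋ = 2; p/q = (2·2 + 1)/(2·1 + 0) = 5/2; p² − 6·q² = 25 − 24 = 1.
  The first convergent with p² − 6·q² = 1 gives the fundamental solution (x₁, y₁) = (5, 2).
Step 2: Apply the recurrence (x_{n+1}, y_{n+1}) = (x₁x_n + 6y₁y_n, x₁y_n + y₁x_n) repeatedly.
  From (x_1, y_1) = (5, 2): x_2 = 5·5 + 6·2·2 = 49; y_2 = 5·2 + 2·5 = 20.
  From (x_2, y_2) = (49, 20): x_3 = 5·49 + 6·2·20 = 485; y_3 = 5·20 + 2·49 = 198.
  From (x_3, y_3) = (485, 198): x_4 = 5·485 + 6·2·198 = 4801; y_4 = 5·198 + 2·485 = 1960.
  From (x_4, y_4) = (4801, 1960): x_5 = 5·4801 + 6·2·1960 = 47525; y_5 = 5·1960 + 2·4801 = 19402.
  From (x_5, y_5) = (47525, 19402): x_6 = 5·47525 + 6·2·19402 = 470449; y_6 = 5·19402 + 2·47525 = 192060.
  From (x_6, y_6) = (470449, 192060): x_7 = 5·470449 + 6·2·192060 = 4656965; y_7 = 5·192060 + 2·470449 = 1901198.
Step 3: Verify x_7² - 6·y_7² = 21687323011225 - 21687323011224 = 1 (should be 1). ✓

(x_1, y_1) = (5, 2); (x_7, y_7) = (4656965, 1901198).


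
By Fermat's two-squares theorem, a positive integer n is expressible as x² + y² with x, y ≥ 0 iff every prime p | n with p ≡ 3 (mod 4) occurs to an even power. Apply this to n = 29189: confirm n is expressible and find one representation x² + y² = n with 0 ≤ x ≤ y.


Step 1: Factor n = 29189 = 17^2 · 101.
Step 2: Check the mod-4 condition on each prime factor: 17 ≡ 1 (mod 4), exponent 2; 101 ≡ 1 (mod 4), exponent 1.
All primes ≡ 3 (mod 4) appear to even exponent (or don't appear), so by the two-squares theorem n IS expressible as a sum of two squares.
Step 3: Build a representation. Here n = 17 · 17 · 101 is a product of primes ≡ 1 (mod 4). Each prime p ≡ 1 (mod 4) is itself a sum of two squares; find a² by testing p − a² for a perfect square:
  17: 17 − 1² = 16 = 4² ⇒ 17 = 1² + 4².
  101: 101 − 1² = 100 = 10² ⇒ 101 = 1² + 10².
  Combine using the Brahmagupta–Fibonacci identity (a² + b²)(c² + d²) = (ac − bd)² + (ad + bc)² = (ac + bd)² + (ad − bc)²:
  17 · 17 = 289: from (1² + 4²)(1² + 4²), take (1·1 − 4·4, 1·4 + 4·1) = (1 − 16, 4 + 4) = (-15, 8); dropping signs (only squares matter) gives (15, 8); check 15² + 8² = 225 + 64 = 289 ✓.
  289 · 101 = 29189: from (15² + 8²)(1² + 10²), take (15·1 − 8·10, 15·10 + 8·1) = (15 − 80, 150 + 8) = (-65, 158); dropping signs (only squares matter) gives (65, 158); check 65² + 158² = 4225 + 24964 = 29189 ✓.
Step 4: Order so x ≤ y and verify: 65² + 158² = 4225 + 24964 = 29189 = n. ✓

n = 29189 = 65² + 158² (one valid representation with x ≤ y).


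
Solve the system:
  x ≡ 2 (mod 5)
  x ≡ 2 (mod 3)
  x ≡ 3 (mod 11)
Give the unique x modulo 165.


Moduli 5, 3, 11 are pairwise coprime; by CRT there is a unique solution modulo M = 5 · 3 · 11 = 165.
Solve pairwise, accumulating the modulus:
  Start with x ≡ 2 (mod 5).
  Combine with x ≡ 2 (mod 3): since gcd(5, 3) = 1, we get a unique residue mod 15.
    Write x = 2 + 5·t and substitute into x ≡ 2 (mod 3): 5·t ≡ 2 − 2 = 0 (mod 3).
    Reduce coefficients mod 3: 2·t ≡ 0 (mod 3).
    The inverse of 2 mod 3 is 2 (since 2·2 = 4 = 1·3 + 1), so t ≡ 2·0 = 0 ≡ 0 (mod 3).
    Then x = 2 + 5·0 = 2, valid modulo lcm(5, 3) = 15: x ≡ 2 (mod 15).
  Combine with x ≡ 3 (mod 11): since gcd(15, 11) = 1, we get a unique residue mod 165.
    Write x = 2 + 15·t and substitute into x ≡ 3 (mod 11): 15·t ≡ 3 − 2 = 1 (mod 11).
    Reduce coefficients mod 11: 4·t ≡ 1 (mod 11).
    The inverse of 4 mod 11 is 3 (since 4·3 = 12 = 1·11 + 1), so t ≡ 3·1 = 3 ≡ 3 (mod 11).
    Then x = 2 + 15·3 = 47, valid modulo lcm(15, 11) = 165: x ≡ 47 (mod 165).
Verify: 47 mod 5 = 2 ✓, 47 mod 3 = 2 ✓, 47 mod 11 = 3 ✓.

x ≡ 47 (mod 165).


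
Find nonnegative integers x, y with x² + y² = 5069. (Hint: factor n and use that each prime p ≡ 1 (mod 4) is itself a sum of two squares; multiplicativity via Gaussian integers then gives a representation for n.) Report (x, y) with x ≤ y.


Step 1: Factor n = 5069 = 37 · 137.
Step 2: Check the mod-4 condition on each prime factor: 37 ≡ 1 (mod 4), exponent 1; 137 ≡ 1 (mod 4), exponent 1.
All primes ≡ 3 (mod 4) appear to even exponent (or don't appear), so by the two-squares theorem n IS expressible as a sum of two squares.
Step 3: Build a representation. Here n = 37 · 137 is a product of primes ≡ 1 (mod 4). Each prime p ≡ 1 (mod 4) is itself a sum of two squares; find a² by testing p − a² for a perfect square:
  37: 37 − 1² = 36 = 6² ⇒ 37 = 1² + 6².
  137: 137 − 1² = 136, 137 − 2² = 133, 137 − 3² = 128, 137 − 4² = 121 = 11² ⇒ 137 = 4² + 11².
  Combine using the Brahmagupta–Fibonacci identity (a² + b²)(c² + d²) = (ac − bd)² + (ad + bc)² = (ac + bd)² + (ad − bc)²:
  37 · 137 = 5069: from (1² + 6²)(4² + 11²), take (1·4 − 6·11, 1·11 + 6·4) = (4 − 66, 11 + 24) = (-62, 35); dropping signs (only squares matter) gives (62, 35); check 62² + 35² = 3844 + 1225 = 5069 ✓.
Step 4: Order so x ≤ y and verify: 35² + 62² = 1225 + 3844 = 5069 = n. ✓

n = 5069 = 35² + 62² (one valid representation with x ≤ y).


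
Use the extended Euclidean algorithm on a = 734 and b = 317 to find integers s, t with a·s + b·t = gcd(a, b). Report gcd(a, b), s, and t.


Euclidean algorithm on (734, 317) — divide until remainder is 0:
  734 = 2 · 317 + 100
  317 = 3 · 100 + 17
  100 = 5 · 17 + 15
  17 = 1 · 15 + 2
  15 = 7 · 2 + 1
  2 = 2 · 1 + 0
gcd(734, 317) = 1.
Track Bezout coefficients alongside the remainders: start with r₀ = 734 = a·1 + b·0 (s = 1, t = 0) and r₁ = 317 = a·0 + b·1 (s = 0, t = 1); each new remainder r_{k+1} = r_{k-1} − q_k·r_k inherits s_{k+1} = s_{k-1} − q_k·s_k, t_{k+1} = t_{k-1} − q_k·t_k, so r_k = a·s_k + b·t_k at every step:
  q = 2: r = 100, s = 1 − 2·0 = 1, t = 0 − 2·1 = -2  (check: 734·1 + 317·(-2) = 100)
  q = 3: r = 17, s = 0 − 3·1 = -3, t = 1 − 3·(-2) = 7  (check: 734·(-3) + 317·7 = 17)
  q = 5: r = 15, s = 1 − 5·(-3) = 16, t = -2 − 5·7 = -37  (check: 734·16 + 317·(-37) = 15)
  q = 1: r = 2, s = -3 − 1·16 = -19, t = 7 − 1·(-37) = 44  (check: 734·(-19) + 317·44 = 2)
  q = 7: r = 1, s = 16 − 7·(-19) = 149, t = -37 − 7·44 = -345  (check: 734·149 + 317·(-345) = 1)
The row with r = 1 (the gcd) gives the Bezout coefficients s = 149, t = -345.
Result: 734 · (149) + 317 · (-345) = 1.

gcd(734, 317) = 1; s = 149, t = -345 (check: 734·149 + 317·(-345) = 1).


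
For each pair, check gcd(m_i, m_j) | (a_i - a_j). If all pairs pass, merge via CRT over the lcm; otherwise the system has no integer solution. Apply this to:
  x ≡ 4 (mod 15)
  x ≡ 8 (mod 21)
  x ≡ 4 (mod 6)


Moduli 15, 21, 6 are not pairwise coprime, so CRT works modulo lcm(m_i) when all pairwise compatibility conditions hold.
Pairwise compatibility: gcd(m_i, m_j) must divide a_i - a_j for every pair.
Merge one congruence at a time:
  Start: x ≡ 4 (mod 15).
  Combine with x ≡ 8 (mod 21): gcd(15, 21) = 3, and 8 - 4 = 4 is NOT divisible by 3.
    ⇒ system is inconsistent (no integer solution).

No solution (the system is inconsistent).


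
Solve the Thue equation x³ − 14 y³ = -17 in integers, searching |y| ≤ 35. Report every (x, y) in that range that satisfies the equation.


The equation is x³ - 14y³ = -17. For fixed y, x³ = 14·y³ − 17, so a solution requires the RHS to be a perfect cube.
Strategy: iterate y from -35 to 35, compute RHS = 14·y³ − 17, and check whether it is a (positive or negative) perfect cube.
Check small values of y:
  y = 0: RHS = -17 is not a perfect cube.
  y = 1: RHS = -3 is not a perfect cube.
  y = -1: RHS = -31 is not a perfect cube.
  y = 2: RHS = 95 is not a perfect cube.
  y = -2: RHS = -129 is not a perfect cube.
  y = 3: RHS = 361 is not a perfect cube.
  y = -3: RHS = -395 is not a perfect cube.
Continuing the search up to |y| = 35 finds no solutions either.
No (x, y) in the scanned range satisfies the equation.

No integer solutions with |y| ≤ 35.


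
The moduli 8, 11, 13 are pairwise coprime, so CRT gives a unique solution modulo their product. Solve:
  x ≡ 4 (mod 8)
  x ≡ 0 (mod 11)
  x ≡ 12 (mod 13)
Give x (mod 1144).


Moduli 8, 11, 13 are pairwise coprime; by CRT there is a unique solution modulo M = 8 · 11 · 13 = 1144.
Solve pairwise, accumulating the modulus:
  Start with x ≡ 4 (mod 8).
  Combine with x ≡ 0 (mod 11): since gcd(8, 11) = 1, we get a unique residue mod 88.
    Write x = 4 + 8·t and substitute into x ≡ 0 (mod 11): 8·t ≡ 0 − 4 = -4 (mod 11).
    Reduce coefficients mod 11: 8·t ≡ 7 (mod 11).
    The inverse of 8 mod 11 is 7 (since 8·7 = 56 = 5·11 + 1), so t ≡ 7·7 = 49 ≡ 5 (mod 11).
    Then x = 4 + 8·5 = 44, valid modulo lcm(8, 11) = 88: x ≡ 44 (mod 88).
  Combine with x ≡ 12 (mod 13): since gcd(88, 13) = 1, we get a unique residue mod 1144.
    Write x = 44 + 88·t and substitute into x ≡ 12 (mod 13): 88·t ≡ 12 − 44 = -32 (mod 13).
    Reduce coefficients mod 13: 10·t ≡ 7 (mod 13).
    The inverse of 10 mod 13 is 4 (since 10·4 = 40 = 3·13 + 1), so t ≡ 4·7 = 28 ≡ 2 (mod 13).
    Then x = 44 + 88·2 = 220, valid modulo lcm(88, 13) = 1144: x ≡ 220 (mod 1144).
Verify: 220 mod 8 = 4 ✓, 220 mod 11 = 0 ✓, 220 mod 13 = 12 ✓.

x ≡ 220 (mod 1144).


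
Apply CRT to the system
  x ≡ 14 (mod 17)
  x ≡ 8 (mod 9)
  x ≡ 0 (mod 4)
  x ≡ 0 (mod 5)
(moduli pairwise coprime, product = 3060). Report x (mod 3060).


Product of moduli M = 17 · 9 · 4 · 5 = 3060.
Merge one congruence at a time:
  Start: x ≡ 14 (mod 17).
  Combine with x ≡ 8 (mod 9); new modulus lcm = 153.
    Write x = 14 + 17·t and substitute into x ≡ 8 (mod 9): 17·t ≡ 8 − 14 = -6 (mod 9).
    Reduce coefficients mod 9: 8·t ≡ 3 (mod 9).
    The inverse of 8 mod 9 is 8 (since 8·8 = 64 = 7·9 + 1), so t ≡ 8·3 = 24 ≡ 6 (mod 9).
    Then x = 14 + 17·6 = 116, valid modulo lcm(17, 9) = 153: x ≡ 116 (mod 153).
  Combine with x ≡ 0 (mod 4); new modulus lcm = 612.
    Write x = 116 + 153·t and substitute into x ≡ 0 (mod 4): 153·t ≡ 0 − 116 = -116 (mod 4).
    Reduce coefficients mod 4: 1·t ≡ 0 (mod 4).
    So t ≡ 0 (mod 4).
    Then x = 116 + 153·0 = 116, valid modulo lcm(153, 4) = 612: x ≡ 116 (mod 612).
  Combine with x ≡ 0 (mod 5); new modulus lcm = 3060.
    Write x = 116 + 612·t and substitute into x ≡ 0 (mod 5): 612·t ≡ 0 − 116 = -116 (mod 5).
    Reduce coefficients mod 5: 2·t ≡ 4 (mod 5).
    The inverse of 2 mod 5 is 3 (since 2·3 = 6 = 1·5 + 1), so t ≡ 3·4 = 12 ≡ 2 (mod 5).
    Then x = 116 + 612·2 = 1340, valid modulo lcm(612, 5) = 3060: x ≡ 1340 (mod 3060).
Verify against each original: 1340 mod 17 = 14, 1340 mod 9 = 8, 1340 mod 4 = 0, 1340 mod 5 = 0.

x ≡ 1340 (mod 3060).


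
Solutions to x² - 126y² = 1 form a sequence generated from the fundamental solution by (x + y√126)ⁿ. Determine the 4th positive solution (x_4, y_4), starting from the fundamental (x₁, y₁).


Step 1: Find the fundamental solution (x₁, y₁) of x² - 126y² = 1.
  Expand √126 as a continued fraction. a₀ = ⌊√126⌋ = 11; iterate m_{k+1} = d_k·a_k − m_k, d_{k+1} = (126 − m_{k+1}²)/d_k, a_{k+1} = ⌊(a₀ + m_{k+1})/d_{k+1}⌋ (starting m₀ = 0, d₀ = 1), with convergents p_k = a_k·p_{k-1} + p_{k-2}, q_k = a_k·q_{k-1} + q_{k-2} (p₋₁ = 1, q₋₁ = 0):
  k = 0: a₀ = 11; p₀/q₀ = 11/1; p₀² − 126·q₀² = 121 − 126 = -5.
  k = 1: m = 11, d = 5, a = ⌊(11 + 11)/5⌋ = 4; p/q = (4·11 + 1)/(4·1 + 0) = 45/4; p² − 126·q² = 2025 − 2016 = 9.
  k = 2: m = 9, d = 9, a = ⌊(11 + 9)/9⌋ = 2; p/q = (2·45 + 11)/(2·4 + 1) = 101/9; p² − 126·q² = 10201 − 10206 = -5.
  k = 3: m = 9, d = 5, a = ⌊(11 + 9)/5⌋ = 4; p/q = (4·101 + 45)/(4·9 + 4) = 449/40; p² − 126·q² = 201601 − 201600 = 1.
  The first convergent with p² − 126·q² = 1 gives the fundamental solution (x₁, y₁) = (449, 40).
Step 2: Apply the recurrence (x_{n+1}, y_{n+1}) = (x₁x_n + 126y₁y_n, x₁y_n + y₁x_n) repeatedly.
  From (x_1, y_1) = (449, 40): x_2 = 449·449 + 126·40·40 = 403201; y_2 = 449·40 + 40·449 = 35920.
  From (x_2, y_2) = (403201, 35920): x_3 = 449·403201 + 126·40·35920 = 362074049; y_3 = 449·35920 + 40·403201 = 32256120.
  From (x_3, y_3) = (362074049, 32256120): x_4 = 449·362074049 + 126·40·32256120 = 325142092801; y_4 = 449·32256120 + 40·362074049 = 28965959840.
Step 3: Verify x_4² - 126·y_4² = 105717380511014096025601 - 105717380511014096025600 = 1 (should be 1). ✓

(x_1, y_1) = (449, 40); (x_4, y_4) = (325142092801, 28965959840).


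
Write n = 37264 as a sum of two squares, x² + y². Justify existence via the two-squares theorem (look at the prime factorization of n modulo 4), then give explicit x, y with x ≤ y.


Step 1: Factor n = 37264 = 2^4 · 17 · 137.
Step 2: Check the mod-4 condition on each prime factor: 2 = 2 (special); 17 ≡ 1 (mod 4), exponent 1; 137 ≡ 1 (mod 4), exponent 1.
All primes ≡ 3 (mod 4) appear to even exponent (or don't appear), so by the two-squares theorem n IS expressible as a sum of two squares.
Step 3: Build a representation. Group n = k² · m with k = 4 and m = 17 · 137 = 2329 (a product of primes ≡ 1 (mod 4)); a representation of m scales to one of n via (k·x)² + (k·y)² = k²(x² + y²). Each prime p ≡ 1 (mod 4) is itself a sum of two squares; find a² by testing p − a² for a perfect square:
  17: 17 − 1² = 16 = 4² ⇒ 17 = 1² + 4².
  137: 137 − 1² = 136, 137 − 2² = 133, 137 − 3² = 128, 137 − 4² = 121 = 11² ⇒ 137 = 4² + 11².
  Combine using the Brahmagupta–Fibonacci identity (a² + b²)(c² + d²) = (ac − bd)² + (ad + bc)² = (ac + bd)² + (ad − bc)²:
  17 · 137 = 2329: from (1² + 4²)(4² + 11²), take (1·4 − 4·11, 1·11 + 4·4) = (4 − 44, 11 + 16) = (-40, 27); dropping signs (only squares matter) gives (40, 27); check 40² + 27² = 1600 + 729 = 2329 ✓.
  Scale by k = 4: (4·40, 4·27) = (160, 108).
Step 4: Order so x ≤ y and verify: 108² + 160² = 11664 + 25600 = 37264 = n. ✓

n = 37264 = 108² + 160² (one valid representation with x ≤ y).


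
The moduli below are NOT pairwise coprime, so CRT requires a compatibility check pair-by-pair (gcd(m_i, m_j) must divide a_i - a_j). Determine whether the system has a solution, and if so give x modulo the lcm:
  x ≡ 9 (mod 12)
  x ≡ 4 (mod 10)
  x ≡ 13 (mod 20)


Moduli 12, 10, 20 are not pairwise coprime, so CRT works modulo lcm(m_i) when all pairwise compatibility conditions hold.
Pairwise compatibility: gcd(m_i, m_j) must divide a_i - a_j for every pair.
Merge one congruence at a time:
  Start: x ≡ 9 (mod 12).
  Combine with x ≡ 4 (mod 10): gcd(12, 10) = 2, and 4 - 9 = -5 is NOT divisible by 2.
    ⇒ system is inconsistent (no integer solution).

No solution (the system is inconsistent).


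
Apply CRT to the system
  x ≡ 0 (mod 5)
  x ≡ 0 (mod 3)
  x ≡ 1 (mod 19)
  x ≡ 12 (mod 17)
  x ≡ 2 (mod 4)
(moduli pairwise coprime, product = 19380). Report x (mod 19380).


Product of moduli M = 5 · 3 · 19 · 17 · 4 = 19380.
Merge one congruence at a time:
  Start: x ≡ 0 (mod 5).
  Combine with x ≡ 0 (mod 3); new modulus lcm = 15.
    Write x = 0 + 5·t and substitute into x ≡ 0 (mod 3): 5·t ≡ 0 − 0 = 0 (mod 3).
    Reduce coefficients mod 3: 2·t ≡ 0 (mod 3).
    The inverse of 2 mod 3 is 2 (since 2·2 = 4 = 1·3 + 1), so t ≡ 2·0 = 0 ≡ 0 (mod 3).
    Then x = 0 + 5·0 = 0, valid modulo lcm(5, 3) = 15: x ≡ 0 (mod 15).
  Combine with x ≡ 1 (mod 19); new modulus lcm = 285.
    Write x = 0 + 15·t and substitute into x ≡ 1 (mod 19): 15·t ≡ 1 − 0 = 1 (mod 19).
    The inverse of 15 mod 19 is 14 (since 15·14 = 210 = 11·19 + 1), so t ≡ 14·1 = 14 ≡ 14 (mod 19).
    Then x = 0 + 15·14 = 210, valid modulo lcm(15, 19) = 285: x ≡ 210 (mod 285).
  Combine with x ≡ 12 (mod 17); new modulus lcm = 4845.
    Write x = 210 + 285·t and substitute into x ≡ 12 (mod 17): 285·t ≡ 12 − 210 = -198 (mod 17).
    Reduce coefficients mod 17: 13·t ≡ 6 (mod 17).
    The inverse of 13 mod 17 is 4 (since 13·4 = 52 = 3·17 + 1), so t ≡ 4·6 = 24 ≡ 7 (mod 17).
    Then x = 210 + 285·7 = 2205, valid modulo lcm(285, 17) = 4845: x ≡ 2205 (mod 4845).
  Combine with x ≡ 2 (mod 4); new modulus lcm = 19380.
    Write x = 2205 + 4845·t and substitute into x ≡ 2 (mod 4): 4845·t ≡ 2 − 2205 = -2203 (mod 4).
    Reduce coefficients mod 4: 1·t ≡ 1 (mod 4).
    So t ≡ 1 (mod 4).
    Then x = 2205 + 4845·1 = 7050, valid modulo lcm(4845, 4) = 19380: x ≡ 7050 (mod 19380).
Verify against each original: 7050 mod 5 = 0, 7050 mod 3 = 0, 7050 mod 19 = 1, 7050 mod 17 = 12, 7050 mod 4 = 2.

x ≡ 7050 (mod 19380).
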